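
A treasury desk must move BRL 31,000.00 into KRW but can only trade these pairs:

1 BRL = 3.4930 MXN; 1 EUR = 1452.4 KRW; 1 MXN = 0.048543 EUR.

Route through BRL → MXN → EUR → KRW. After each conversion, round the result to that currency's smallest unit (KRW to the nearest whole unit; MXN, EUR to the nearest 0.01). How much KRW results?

BRL 31,000.00 × 3.4930 = MXN 108,283.00
MXN 108,283.00 × 0.048543 = EUR 5,256.38
EUR 5,256.38 × 1452.4 = KRW 7,634,366

KRW 7,634,366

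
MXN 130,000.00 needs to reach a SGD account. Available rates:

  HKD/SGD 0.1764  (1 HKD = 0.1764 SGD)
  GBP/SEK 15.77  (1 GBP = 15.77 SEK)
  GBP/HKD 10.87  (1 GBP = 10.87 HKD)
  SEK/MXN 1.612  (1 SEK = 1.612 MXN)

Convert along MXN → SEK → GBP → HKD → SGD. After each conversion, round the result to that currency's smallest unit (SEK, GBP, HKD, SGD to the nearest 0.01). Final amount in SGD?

SGD 9,805.61

MXN 130,000.00 ÷ 1.612 = SEK 80,645.16
SEK 80,645.16 ÷ 15.77 = GBP 5,113.83
GBP 5,113.83 × 10.87 = HKD 55,587.33
HKD 55,587.33 × 0.1764 = SGD 9,805.61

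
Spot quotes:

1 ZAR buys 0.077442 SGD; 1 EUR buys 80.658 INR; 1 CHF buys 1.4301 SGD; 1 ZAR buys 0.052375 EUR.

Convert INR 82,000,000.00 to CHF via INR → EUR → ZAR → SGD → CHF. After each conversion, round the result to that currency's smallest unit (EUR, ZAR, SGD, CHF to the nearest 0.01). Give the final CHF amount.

INR 82,000,000.00 ÷ 80.658 = EUR 1,016,638.15
EUR 1,016,638.15 ÷ 0.052375 = ZAR 19,410,752.27
ZAR 19,410,752.27 × 0.077442 = SGD 1,503,207.48
SGD 1,503,207.48 ÷ 1.4301 = CHF 1,051,120.54

CHF 1,051,120.54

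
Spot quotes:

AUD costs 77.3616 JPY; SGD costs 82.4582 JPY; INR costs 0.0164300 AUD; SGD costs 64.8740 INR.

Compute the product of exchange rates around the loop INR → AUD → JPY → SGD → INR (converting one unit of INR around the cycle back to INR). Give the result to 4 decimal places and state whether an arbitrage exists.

Around INR → AUD → JPY → SGD → INR: 1 × 0.0164300 × 77.3616 ÷ 82.4582 × 64.8740 = 1.000000
Product ≈ 1 (deviation 0.000%, within rounding noise).

1.0000 (no arbitrage)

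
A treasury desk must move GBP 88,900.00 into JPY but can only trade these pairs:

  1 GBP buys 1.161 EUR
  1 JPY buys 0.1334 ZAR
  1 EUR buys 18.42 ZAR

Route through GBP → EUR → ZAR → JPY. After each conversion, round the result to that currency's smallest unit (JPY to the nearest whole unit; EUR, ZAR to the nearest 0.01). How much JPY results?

GBP 88,900.00 × 1.161 = EUR 103,212.90
EUR 103,212.90 × 18.42 = ZAR 1,901,181.62
ZAR 1,901,181.62 ÷ 0.1334 = JPY 14,251,736

JPY 14,251,736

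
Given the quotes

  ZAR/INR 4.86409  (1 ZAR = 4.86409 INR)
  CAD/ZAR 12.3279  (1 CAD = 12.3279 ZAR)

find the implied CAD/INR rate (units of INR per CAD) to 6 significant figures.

1 CAD × 12.3279 = 12.3279 ZAR
12.3279 ZAR × 4.86409 = 59.964 INR

CAD/INR = 59.9640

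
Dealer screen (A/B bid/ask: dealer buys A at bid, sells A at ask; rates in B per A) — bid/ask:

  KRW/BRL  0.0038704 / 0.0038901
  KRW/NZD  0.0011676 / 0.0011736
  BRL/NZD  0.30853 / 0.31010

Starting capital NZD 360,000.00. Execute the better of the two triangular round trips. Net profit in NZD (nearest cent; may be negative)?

Net profit: NZD 6,298.93

Best loop NZD → KRW → BRL → NZD:
NZD 360,000.00 ÷ 0.0011736 (buy KRW at ask) = KRW 306,748,466
KRW 306,748,466 × 0.0038704 (sell KRW at bid) = BRL 1,187,239.26
BRL 1,187,239.26 × 0.30853 (sell BRL at bid) = NZD 366,298.93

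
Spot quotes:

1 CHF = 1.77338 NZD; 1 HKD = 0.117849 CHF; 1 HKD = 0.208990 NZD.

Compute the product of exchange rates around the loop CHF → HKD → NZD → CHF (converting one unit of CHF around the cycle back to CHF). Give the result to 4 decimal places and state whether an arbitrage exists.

1.0000 (no arbitrage)

Around CHF → HKD → NZD → CHF: 1 ÷ 0.117849 × 0.208990 ÷ 1.77338 = 0.999995
Product ≈ 1 (deviation 0.001%, within rounding noise).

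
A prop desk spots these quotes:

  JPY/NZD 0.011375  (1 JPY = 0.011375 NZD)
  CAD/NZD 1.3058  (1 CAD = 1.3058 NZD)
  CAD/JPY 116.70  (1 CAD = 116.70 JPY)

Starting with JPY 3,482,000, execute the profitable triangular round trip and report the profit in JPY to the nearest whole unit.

Profit: JPY 57,764

Profitable loop is JPY → NZD → CAD → JPY:
JPY 3,482,000 × 0.011375 = NZD 39,607.75
NZD 39,607.75 ÷ 1.3058 = CAD 30,332.17
CAD 30,332.17 × 116.70 = JPY 3,539,764
Profit = JPY 3,539,764 − JPY 3,482,000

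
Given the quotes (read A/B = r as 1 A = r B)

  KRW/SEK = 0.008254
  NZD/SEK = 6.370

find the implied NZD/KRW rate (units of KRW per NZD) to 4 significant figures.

NZD/KRW = 771.7

1 NZD × 6.370 = 6.37 SEK
6.37 SEK ÷ 0.008254 = 771.747 KRW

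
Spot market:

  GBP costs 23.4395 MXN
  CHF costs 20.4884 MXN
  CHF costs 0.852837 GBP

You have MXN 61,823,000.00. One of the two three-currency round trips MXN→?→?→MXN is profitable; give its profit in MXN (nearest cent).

Profit: MXN 1,541,168.90

Profitable loop is MXN → GBP → CHF → MXN:
MXN 61,823,000.00 ÷ 23.4395 = GBP 2,637,556.26
GBP 2,637,556.26 ÷ 0.852837 = CHF 3,092,685.08
CHF 3,092,685.08 × 20.4884 = MXN 63,364,168.90
Profit = MXN 63,364,168.90 − MXN 61,823,000.00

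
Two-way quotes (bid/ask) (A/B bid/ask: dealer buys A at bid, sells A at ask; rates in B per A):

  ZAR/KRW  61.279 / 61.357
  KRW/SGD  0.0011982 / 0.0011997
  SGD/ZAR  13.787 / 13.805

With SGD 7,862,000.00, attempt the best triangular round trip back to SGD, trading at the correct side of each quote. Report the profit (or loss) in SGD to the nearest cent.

Best loop SGD → ZAR → KRW → SGD:
SGD 7,862,000.00 × 13.787 (sell SGD at bid) = ZAR 108,393,394.00
ZAR 108,393,394.00 × 61.279 (sell ZAR at bid) = KRW 6,642,238,791
KRW 6,642,238,791 × 0.0011982 (sell KRW at bid) = SGD 7,958,730.52

Net profit: SGD 96,730.52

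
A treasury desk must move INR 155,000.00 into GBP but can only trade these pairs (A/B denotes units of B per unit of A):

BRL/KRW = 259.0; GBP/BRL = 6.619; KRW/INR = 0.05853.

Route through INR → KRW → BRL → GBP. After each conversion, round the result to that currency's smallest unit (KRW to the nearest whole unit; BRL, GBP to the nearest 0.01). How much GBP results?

INR 155,000.00 ÷ 0.05853 = KRW 2,648,215
KRW 2,648,215 ÷ 259.0 = BRL 10,224.77
BRL 10,224.77 ÷ 6.619 = GBP 1,544.76

GBP 1,544.76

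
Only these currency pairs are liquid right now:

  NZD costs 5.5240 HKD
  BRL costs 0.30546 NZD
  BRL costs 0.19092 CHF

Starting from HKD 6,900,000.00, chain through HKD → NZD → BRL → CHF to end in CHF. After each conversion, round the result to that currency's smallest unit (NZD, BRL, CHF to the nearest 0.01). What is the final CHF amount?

HKD 6,900,000.00 ÷ 5.5240 = NZD 1,249,094.86
NZD 1,249,094.86 ÷ 0.30546 = BRL 4,089,225.63
BRL 4,089,225.63 × 0.19092 = CHF 780,714.96

CHF 780,714.96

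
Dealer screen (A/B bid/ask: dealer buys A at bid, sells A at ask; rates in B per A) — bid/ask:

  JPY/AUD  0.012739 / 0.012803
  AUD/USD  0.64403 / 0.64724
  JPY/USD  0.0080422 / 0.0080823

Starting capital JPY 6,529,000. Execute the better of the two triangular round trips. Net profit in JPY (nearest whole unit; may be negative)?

Net profit: JPY 98,552

Best loop JPY → AUD → USD → JPY:
JPY 6,529,000 × 0.012739 (sell JPY at bid) = AUD 83,172.93
AUD 83,172.93 × 0.64403 (sell AUD at bid) = USD 53,565.86
USD 53,565.86 ÷ 0.0080823 (buy JPY at ask) = JPY 6,627,552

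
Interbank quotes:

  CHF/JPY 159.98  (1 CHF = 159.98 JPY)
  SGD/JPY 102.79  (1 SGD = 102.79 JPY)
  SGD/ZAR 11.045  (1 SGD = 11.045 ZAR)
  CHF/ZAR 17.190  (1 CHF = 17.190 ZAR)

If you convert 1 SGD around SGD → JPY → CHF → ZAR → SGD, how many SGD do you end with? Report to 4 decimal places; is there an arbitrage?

1.0000 (no arbitrage)

Around SGD → JPY → CHF → ZAR → SGD: 1 × 102.79 ÷ 159.98 × 17.190 ÷ 11.045 = 0.999989
Product ≈ 1 (deviation 0.001%, within rounding noise).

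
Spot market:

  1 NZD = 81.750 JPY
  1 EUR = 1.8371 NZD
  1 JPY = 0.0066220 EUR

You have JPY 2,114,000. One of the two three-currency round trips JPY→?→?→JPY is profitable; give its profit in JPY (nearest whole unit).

Profitable loop is JPY → NZD → EUR → JPY:
JPY 2,114,000 ÷ 81.750 = NZD 25,859.33
NZD 25,859.33 ÷ 1.8371 = EUR 14,076.17
EUR 14,076.17 ÷ 0.0066220 = JPY 2,125,667
Profit = JPY 2,125,667 − JPY 2,114,000

Profit: JPY 11,667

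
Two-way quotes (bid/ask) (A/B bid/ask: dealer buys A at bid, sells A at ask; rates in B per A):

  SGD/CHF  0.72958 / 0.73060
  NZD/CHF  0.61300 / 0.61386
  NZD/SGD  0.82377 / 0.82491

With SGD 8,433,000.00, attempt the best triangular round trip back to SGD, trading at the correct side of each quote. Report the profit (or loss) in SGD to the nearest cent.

Best loop SGD → NZD → CHF → SGD:
SGD 8,433,000.00 ÷ 0.82491 (buy NZD at ask) = NZD 10,222,933.41
NZD 10,222,933.41 × 0.61300 (sell NZD at bid) = CHF 6,266,658.18
CHF 6,266,658.18 ÷ 0.73060 (buy SGD at ask) = SGD 8,577,413.33

Net profit: SGD 144,413.33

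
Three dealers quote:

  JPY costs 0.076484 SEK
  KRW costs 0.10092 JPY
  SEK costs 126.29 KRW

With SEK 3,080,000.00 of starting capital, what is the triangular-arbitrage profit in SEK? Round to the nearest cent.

Profit: SEK 79,613.19

Profitable loop is SEK → JPY → KRW → SEK:
SEK 3,080,000.00 ÷ 0.076484 = JPY 40,269,860
JPY 40,269,860 ÷ 0.10092 = KRW 399,027,550
KRW 399,027,550 ÷ 126.29 = SEK 3,159,613.19
Profit = SEK 3,159,613.19 − SEK 3,080,000.00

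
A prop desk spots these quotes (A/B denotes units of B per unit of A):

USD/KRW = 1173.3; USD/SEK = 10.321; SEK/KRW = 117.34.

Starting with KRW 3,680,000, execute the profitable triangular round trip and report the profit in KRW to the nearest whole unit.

Profitable loop is KRW → USD → SEK → KRW:
KRW 3,680,000 ÷ 1173.3 = USD 3,136.45
USD 3,136.45 × 10.321 = SEK 32,371.33
SEK 32,371.33 × 117.34 = KRW 3,798,452
Profit = KRW 3,798,452 − KRW 3,680,000

Profit: KRW 118,452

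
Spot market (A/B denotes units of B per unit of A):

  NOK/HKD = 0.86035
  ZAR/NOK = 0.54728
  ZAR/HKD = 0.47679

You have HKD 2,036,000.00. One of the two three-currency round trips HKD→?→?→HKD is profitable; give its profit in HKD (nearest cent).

Profitable loop is HKD → NOK → ZAR → HKD:
HKD 2,036,000.00 ÷ 0.86035 = NOK 2,366,478.76
NOK 2,366,478.76 ÷ 0.54728 = ZAR 4,324,073.16
ZAR 4,324,073.16 × 0.47679 = HKD 2,061,674.84
Profit = HKD 2,061,674.84 − HKD 2,036,000.00

Profit: HKD 25,674.84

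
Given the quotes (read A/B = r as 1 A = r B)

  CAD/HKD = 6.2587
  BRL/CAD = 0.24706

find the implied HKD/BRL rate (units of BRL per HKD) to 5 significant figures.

1 HKD ÷ 6.2587 = 0.159778 CAD
0.159778 CAD ÷ 0.24706 = 0.646716 BRL

HKD/BRL = 0.64672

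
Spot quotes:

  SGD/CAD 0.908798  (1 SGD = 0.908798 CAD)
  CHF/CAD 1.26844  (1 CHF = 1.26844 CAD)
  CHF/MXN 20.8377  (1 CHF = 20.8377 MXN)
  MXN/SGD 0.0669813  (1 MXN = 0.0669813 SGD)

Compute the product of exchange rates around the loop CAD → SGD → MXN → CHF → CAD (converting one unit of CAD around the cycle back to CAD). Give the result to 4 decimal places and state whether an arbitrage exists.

1.0000 (no arbitrage)

Around CAD → SGD → MXN → CHF → CAD: 1 ÷ 0.908798 ÷ 0.0669813 ÷ 20.8377 × 1.26844 = 0.999998
Product ≈ 1 (deviation 0.000%, within rounding noise).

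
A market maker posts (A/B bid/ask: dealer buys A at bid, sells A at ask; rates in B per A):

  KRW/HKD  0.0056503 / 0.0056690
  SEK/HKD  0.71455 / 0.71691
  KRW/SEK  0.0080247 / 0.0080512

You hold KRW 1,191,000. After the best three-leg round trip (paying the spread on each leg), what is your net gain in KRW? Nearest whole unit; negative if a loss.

Net profit: KRW 13,666

Best loop KRW → SEK → HKD → KRW:
KRW 1,191,000 × 0.0080247 (sell KRW at bid) = SEK 9,557.42
SEK 9,557.42 × 0.71455 (sell SEK at bid) = HKD 6,829.25
HKD 6,829.25 ÷ 0.0056690 (buy KRW at ask) = KRW 1,204,666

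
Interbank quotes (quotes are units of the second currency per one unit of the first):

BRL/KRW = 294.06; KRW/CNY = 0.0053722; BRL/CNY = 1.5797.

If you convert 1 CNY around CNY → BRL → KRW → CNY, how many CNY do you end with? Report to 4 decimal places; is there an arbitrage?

1.0000 (no arbitrage)

Around CNY → BRL → KRW → CNY: 1 ÷ 1.5797 × 294.06 × 0.0053722 = 1.000031
Product ≈ 1 (deviation 0.003%, within rounding noise).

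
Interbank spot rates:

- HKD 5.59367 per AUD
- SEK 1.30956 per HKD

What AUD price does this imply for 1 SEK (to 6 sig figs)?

SEK/AUD = 0.136514

1 SEK ÷ 1.30956 = 0.763615 HKD
0.763615 HKD ÷ 5.59367 = 0.136514 AUD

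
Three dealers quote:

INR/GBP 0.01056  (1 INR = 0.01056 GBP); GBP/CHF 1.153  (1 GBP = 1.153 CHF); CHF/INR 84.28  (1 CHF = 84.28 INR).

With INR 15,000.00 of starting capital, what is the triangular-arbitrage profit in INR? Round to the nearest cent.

Profitable loop is INR → GBP → CHF → INR:
INR 15,000.00 × 0.01056 = GBP 158.40
GBP 158.40 × 1.153 = CHF 182.64
CHF 182.64 × 84.28 = INR 15,392.49
Profit = INR 15,392.49 − INR 15,000.00

Profit: INR 392.49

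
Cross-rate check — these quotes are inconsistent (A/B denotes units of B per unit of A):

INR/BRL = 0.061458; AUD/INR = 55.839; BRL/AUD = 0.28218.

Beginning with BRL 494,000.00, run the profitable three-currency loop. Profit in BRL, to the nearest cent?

Profit: BRL 16,134.46

Profitable loop is BRL → INR → AUD → BRL:
BRL 494,000.00 ÷ 0.061458 = INR 8,038,009.70
INR 8,038,009.70 ÷ 55.839 = AUD 143,949.74
AUD 143,949.74 ÷ 0.28218 = BRL 510,134.46
Profit = BRL 510,134.46 − BRL 494,000.00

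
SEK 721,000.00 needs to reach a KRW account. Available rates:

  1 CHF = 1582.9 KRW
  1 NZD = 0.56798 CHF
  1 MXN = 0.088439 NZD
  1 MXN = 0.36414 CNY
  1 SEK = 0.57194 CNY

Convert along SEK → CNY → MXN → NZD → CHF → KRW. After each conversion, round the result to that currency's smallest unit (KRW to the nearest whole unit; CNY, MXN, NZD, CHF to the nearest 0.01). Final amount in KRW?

SEK 721,000.00 × 0.57194 = CNY 412,368.74
CNY 412,368.74 ÷ 0.36414 = MXN 1,132,445.60
MXN 1,132,445.60 × 0.088439 = NZD 100,152.36
NZD 100,152.36 × 0.56798 = CHF 56,884.54
CHF 56,884.54 × 1582.9 = KRW 90,042,538

KRW 90,042,538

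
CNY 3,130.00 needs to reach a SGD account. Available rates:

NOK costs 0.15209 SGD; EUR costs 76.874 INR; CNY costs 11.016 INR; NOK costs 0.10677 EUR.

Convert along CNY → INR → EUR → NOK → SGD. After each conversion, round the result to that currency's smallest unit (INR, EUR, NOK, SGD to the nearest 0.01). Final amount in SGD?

CNY 3,130.00 × 11.016 = INR 34,480.08
INR 34,480.08 ÷ 76.874 = EUR 448.53
EUR 448.53 ÷ 0.10677 = NOK 4,200.90
NOK 4,200.90 × 0.15209 = SGD 638.91

SGD 638.91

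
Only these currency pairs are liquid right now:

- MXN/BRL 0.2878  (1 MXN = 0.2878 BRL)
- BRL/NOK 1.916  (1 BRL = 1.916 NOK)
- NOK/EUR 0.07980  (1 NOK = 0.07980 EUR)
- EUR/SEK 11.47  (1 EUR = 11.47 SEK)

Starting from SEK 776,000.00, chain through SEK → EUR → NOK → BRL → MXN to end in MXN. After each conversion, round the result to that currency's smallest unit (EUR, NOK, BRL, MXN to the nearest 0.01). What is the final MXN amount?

SEK 776,000.00 ÷ 11.47 = EUR 67,654.75
EUR 67,654.75 ÷ 0.07980 = NOK 847,803.88
NOK 847,803.88 ÷ 1.916 = BRL 442,486.37
BRL 442,486.37 ÷ 0.2878 = MXN 1,537,478.70

MXN 1,537,478.70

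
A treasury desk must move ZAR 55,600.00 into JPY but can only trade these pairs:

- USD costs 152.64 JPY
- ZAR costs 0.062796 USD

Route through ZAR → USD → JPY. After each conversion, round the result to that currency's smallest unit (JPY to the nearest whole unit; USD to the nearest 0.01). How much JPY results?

ZAR 55,600.00 × 0.062796 = USD 3,491.46
USD 3,491.46 × 152.64 = JPY 532,936

JPY 532,936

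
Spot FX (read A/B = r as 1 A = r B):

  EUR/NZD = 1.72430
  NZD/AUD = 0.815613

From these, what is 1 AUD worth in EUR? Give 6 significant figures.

AUD/EUR = 0.711055

1 AUD ÷ 0.815613 = 1.22607 NZD
1.22607 NZD ÷ 1.72430 = 0.711055 EUR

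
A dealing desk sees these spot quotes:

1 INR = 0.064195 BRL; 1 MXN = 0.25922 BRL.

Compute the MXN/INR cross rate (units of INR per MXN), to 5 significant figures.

1 MXN × 0.25922 = 0.25922 BRL
0.25922 BRL ÷ 0.064195 = 4.03801 INR

MXN/INR = 4.0380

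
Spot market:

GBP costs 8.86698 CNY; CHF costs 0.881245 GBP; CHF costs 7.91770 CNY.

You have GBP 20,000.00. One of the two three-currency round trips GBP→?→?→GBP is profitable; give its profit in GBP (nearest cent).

Profit: GBP 265.47

Profitable loop is GBP → CHF → CNY → GBP:
GBP 20,000.00 ÷ 0.881245 = CHF 22,695.16
CHF 22,695.16 × 7.91770 = CNY 179,693.50
CNY 179,693.50 ÷ 8.86698 = GBP 20,265.47
Profit = GBP 20,265.47 − GBP 20,000.00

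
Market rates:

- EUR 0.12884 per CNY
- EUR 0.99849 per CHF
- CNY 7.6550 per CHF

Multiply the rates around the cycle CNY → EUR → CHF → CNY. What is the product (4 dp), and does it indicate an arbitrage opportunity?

Around CNY → EUR → CHF → CNY: 1 × 0.12884 ÷ 0.99849 × 7.6550 = 0.987762
Product < 1; profitable direction is CNY → CHF → EUR → CNY.

0.9878 (arbitrage exists)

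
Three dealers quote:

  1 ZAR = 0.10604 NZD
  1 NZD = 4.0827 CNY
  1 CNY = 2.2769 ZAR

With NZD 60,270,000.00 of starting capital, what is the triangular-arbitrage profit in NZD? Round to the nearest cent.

Profitable loop is NZD → ZAR → CNY → NZD:
NZD 60,270,000.00 ÷ 0.10604 = ZAR 568,370,426.25
ZAR 568,370,426.25 ÷ 2.2769 = CNY 249,624,676.65
CNY 249,624,676.65 ÷ 4.0827 = NZD 61,142,057.13
Profit = NZD 61,142,057.13 − NZD 60,270,000.00

Profit: NZD 872,057.13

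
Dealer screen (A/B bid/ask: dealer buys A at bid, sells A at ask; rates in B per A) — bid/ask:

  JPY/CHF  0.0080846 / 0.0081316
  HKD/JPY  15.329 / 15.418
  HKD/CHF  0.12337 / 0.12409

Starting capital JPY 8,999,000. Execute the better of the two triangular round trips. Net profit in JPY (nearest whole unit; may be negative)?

Best loop JPY → CHF → HKD → JPY:
JPY 8,999,000 × 0.0080846 (sell JPY at bid) = CHF 72,753.32
CHF 72,753.32 ÷ 0.12409 (buy HKD at ask) = HKD 586,294.75
HKD 586,294.75 × 15.329 (sell HKD at bid) = JPY 8,987,312

Net result: JPY -11,688 (no profitable arbitrage after spreads)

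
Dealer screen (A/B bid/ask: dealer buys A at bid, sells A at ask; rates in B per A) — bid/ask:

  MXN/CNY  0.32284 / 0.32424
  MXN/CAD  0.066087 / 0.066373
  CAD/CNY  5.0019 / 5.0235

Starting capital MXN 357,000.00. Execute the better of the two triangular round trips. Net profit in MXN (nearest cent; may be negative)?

Best loop MXN → CAD → CNY → MXN:
MXN 357,000.00 × 0.066087 (sell MXN at bid) = CAD 23,593.06
CAD 23,593.06 × 5.0019 (sell CAD at bid) = CNY 118,010.12
CNY 118,010.12 ÷ 0.32424 (buy MXN at ask) = MXN 363,959.17

Net profit: MXN 6,959.17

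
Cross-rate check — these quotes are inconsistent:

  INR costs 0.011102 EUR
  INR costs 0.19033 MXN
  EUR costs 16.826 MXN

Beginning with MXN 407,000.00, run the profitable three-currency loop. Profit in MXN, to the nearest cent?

Profitable loop is MXN → EUR → INR → MXN:
MXN 407,000.00 ÷ 16.826 = EUR 24,188.76
EUR 24,188.76 ÷ 0.011102 = INR 2,178,774.59
INR 2,178,774.59 × 0.19033 = MXN 414,686.17
Profit = MXN 414,686.17 − MXN 407,000.00

Profit: MXN 7,686.17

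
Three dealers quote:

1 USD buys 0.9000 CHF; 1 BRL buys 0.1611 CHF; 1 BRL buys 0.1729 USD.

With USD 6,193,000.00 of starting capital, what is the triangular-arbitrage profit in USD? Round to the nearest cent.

Profitable loop is USD → BRL → CHF → USD:
USD 6,193,000.00 ÷ 0.1729 = BRL 35,818,392.13
BRL 35,818,392.13 × 0.1611 = CHF 5,770,342.97
CHF 5,770,342.97 ÷ 0.9000 = USD 6,411,492.19
Profit = USD 6,411,492.19 − USD 6,193,000.00

Profit: USD 218,492.19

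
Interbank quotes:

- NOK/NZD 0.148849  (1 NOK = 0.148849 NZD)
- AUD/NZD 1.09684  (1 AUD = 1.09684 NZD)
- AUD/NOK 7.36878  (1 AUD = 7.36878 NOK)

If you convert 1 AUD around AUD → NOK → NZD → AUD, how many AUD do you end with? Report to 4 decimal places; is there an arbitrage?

Around AUD → NOK → NZD → AUD: 1 × 7.36878 × 0.148849 ÷ 1.09684 = 0.999996
Product ≈ 1 (deviation 0.000%, within rounding noise).

1.0000 (no arbitrage)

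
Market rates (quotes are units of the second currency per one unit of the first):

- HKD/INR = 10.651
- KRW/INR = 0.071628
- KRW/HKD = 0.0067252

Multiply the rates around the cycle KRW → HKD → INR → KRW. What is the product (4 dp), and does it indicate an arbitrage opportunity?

1.0000 (no arbitrage)

Around KRW → HKD → INR → KRW: 1 × 0.0067252 × 10.651 ÷ 0.071628 = 1.000029
Product ≈ 1 (deviation 0.003%, within rounding noise).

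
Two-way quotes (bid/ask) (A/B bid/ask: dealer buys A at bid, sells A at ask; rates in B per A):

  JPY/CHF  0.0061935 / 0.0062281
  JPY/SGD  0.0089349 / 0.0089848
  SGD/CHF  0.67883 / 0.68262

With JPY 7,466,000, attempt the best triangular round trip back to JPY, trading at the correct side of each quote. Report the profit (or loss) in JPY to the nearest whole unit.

Net profit: JPY 73,399

Best loop JPY → CHF → SGD → JPY:
JPY 7,466,000 × 0.0061935 (sell JPY at bid) = CHF 46,240.67
CHF 46,240.67 ÷ 0.68262 (buy SGD at ask) = SGD 67,739.99
SGD 67,739.99 ÷ 0.0089848 (buy JPY at ask) = JPY 7,539,399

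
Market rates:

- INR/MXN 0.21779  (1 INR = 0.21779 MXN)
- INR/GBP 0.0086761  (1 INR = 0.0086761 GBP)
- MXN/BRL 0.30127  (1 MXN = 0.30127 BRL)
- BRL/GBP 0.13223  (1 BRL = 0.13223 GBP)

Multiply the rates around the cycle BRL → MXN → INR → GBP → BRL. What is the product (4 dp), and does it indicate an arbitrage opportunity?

Around BRL → MXN → INR → GBP → BRL: 1 ÷ 0.30127 ÷ 0.21779 × 0.0086761 ÷ 0.13223 = 1.000002
Product ≈ 1 (deviation 0.000%, within rounding noise).

1.0000 (no arbitrage)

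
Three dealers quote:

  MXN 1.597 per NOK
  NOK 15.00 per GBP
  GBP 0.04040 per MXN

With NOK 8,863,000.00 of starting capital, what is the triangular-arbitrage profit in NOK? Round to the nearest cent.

Profit: NOK 295,054.19

Profitable loop is NOK → GBP → MXN → NOK:
NOK 8,863,000.00 ÷ 15.00 = GBP 590,866.67
GBP 590,866.67 ÷ 0.04040 = MXN 14,625,412.54
MXN 14,625,412.54 ÷ 1.597 = NOK 9,158,054.19
Profit = NOK 9,158,054.19 − NOK 8,863,000.00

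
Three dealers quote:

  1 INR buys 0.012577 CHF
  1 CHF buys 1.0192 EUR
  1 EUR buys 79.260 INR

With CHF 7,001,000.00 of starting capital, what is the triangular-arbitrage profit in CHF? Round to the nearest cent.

Profitable loop is CHF → EUR → INR → CHF:
CHF 7,001,000.00 × 1.0192 = EUR 7,135,419.20
EUR 7,135,419.20 × 79.260 = INR 565,553,325.79
INR 565,553,325.79 × 0.012577 = CHF 7,112,964.18
Profit = CHF 7,112,964.18 − CHF 7,001,000.00

Profit: CHF 111,964.18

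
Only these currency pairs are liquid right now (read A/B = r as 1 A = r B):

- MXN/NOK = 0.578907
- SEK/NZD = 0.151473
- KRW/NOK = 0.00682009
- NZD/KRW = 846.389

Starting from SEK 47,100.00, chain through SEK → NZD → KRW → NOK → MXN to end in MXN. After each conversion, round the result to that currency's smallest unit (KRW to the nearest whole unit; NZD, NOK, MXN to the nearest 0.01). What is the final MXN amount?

SEK 47,100.00 × 0.151473 = NZD 7,134.38
NZD 7,134.38 × 846.389 = KRW 6,038,461
KRW 6,038,461 × 0.00682009 = NOK 41,182.85
NOK 41,182.85 ÷ 0.578907 = MXN 71,138.97

MXN 71,138.97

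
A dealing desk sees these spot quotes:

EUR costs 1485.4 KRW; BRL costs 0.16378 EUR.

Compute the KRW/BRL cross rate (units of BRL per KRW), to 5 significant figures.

KRW/BRL = 0.0041105

1 KRW ÷ 1485.4 = 0.000673219 EUR
0.000673219 EUR ÷ 0.16378 = 0.00411051 BRL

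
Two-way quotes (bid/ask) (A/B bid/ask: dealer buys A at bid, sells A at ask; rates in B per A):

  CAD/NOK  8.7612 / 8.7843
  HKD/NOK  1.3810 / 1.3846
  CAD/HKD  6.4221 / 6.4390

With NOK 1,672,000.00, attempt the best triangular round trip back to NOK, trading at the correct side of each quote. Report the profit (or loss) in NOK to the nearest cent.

Best loop NOK → CAD → HKD → NOK:
NOK 1,672,000.00 ÷ 8.7843 (buy CAD at ask) = CAD 190,339.58
CAD 190,339.58 × 6.4221 (sell CAD at bid) = HKD 1,222,379.84
HKD 1,222,379.84 × 1.3810 (sell HKD at bid) = NOK 1,688,106.55

Net profit: NOK 16,106.55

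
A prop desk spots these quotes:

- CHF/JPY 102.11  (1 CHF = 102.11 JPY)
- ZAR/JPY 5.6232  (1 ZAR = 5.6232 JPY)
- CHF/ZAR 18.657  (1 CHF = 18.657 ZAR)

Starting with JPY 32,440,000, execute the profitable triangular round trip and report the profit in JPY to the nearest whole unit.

Profit: JPY 890,199

Profitable loop is JPY → CHF → ZAR → JPY:
JPY 32,440,000 ÷ 102.11 = CHF 317,696.60
CHF 317,696.60 × 18.657 = ZAR 5,927,265.50
ZAR 5,927,265.50 × 5.6232 = JPY 33,330,199
Profit = JPY 33,330,199 − JPY 32,440,000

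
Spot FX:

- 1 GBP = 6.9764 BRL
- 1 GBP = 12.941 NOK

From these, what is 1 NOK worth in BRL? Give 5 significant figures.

1 NOK ÷ 12.941 = 0.0772738 GBP
0.0772738 GBP × 6.9764 = 0.539093 BRL

NOK/BRL = 0.53909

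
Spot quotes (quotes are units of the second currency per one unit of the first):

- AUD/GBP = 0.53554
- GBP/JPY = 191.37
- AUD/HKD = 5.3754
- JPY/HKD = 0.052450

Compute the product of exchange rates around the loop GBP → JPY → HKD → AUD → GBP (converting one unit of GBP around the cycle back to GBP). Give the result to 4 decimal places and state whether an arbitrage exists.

1.0000 (no arbitrage)

Around GBP → JPY → HKD → AUD → GBP: 1 × 191.37 × 0.052450 ÷ 5.3754 × 0.53554 = 1.000001
Product ≈ 1 (deviation 0.000%, within rounding noise).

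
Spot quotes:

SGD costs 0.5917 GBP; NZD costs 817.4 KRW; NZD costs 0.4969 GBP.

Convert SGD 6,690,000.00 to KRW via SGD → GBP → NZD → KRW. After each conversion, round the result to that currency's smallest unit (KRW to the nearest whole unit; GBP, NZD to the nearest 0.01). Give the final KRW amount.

SGD 6,690,000.00 × 0.5917 = GBP 3,958,473.00
GBP 3,958,473.00 ÷ 0.4969 = NZD 7,966,337.29
NZD 7,966,337.29 × 817.4 = KRW 6,511,684,101

KRW 6,511,684,101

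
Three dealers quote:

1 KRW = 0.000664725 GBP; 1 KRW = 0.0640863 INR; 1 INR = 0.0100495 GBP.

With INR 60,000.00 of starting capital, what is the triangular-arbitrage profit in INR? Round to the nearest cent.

Profit: INR 1,927.51

Profitable loop is INR → KRW → GBP → INR:
INR 60,000.00 ÷ 0.0640863 = KRW 936,238
KRW 936,238 × 0.000664725 = GBP 622.34
GBP 622.34 ÷ 0.0100495 = INR 61,927.51
Profit = INR 61,927.51 − INR 60,000.00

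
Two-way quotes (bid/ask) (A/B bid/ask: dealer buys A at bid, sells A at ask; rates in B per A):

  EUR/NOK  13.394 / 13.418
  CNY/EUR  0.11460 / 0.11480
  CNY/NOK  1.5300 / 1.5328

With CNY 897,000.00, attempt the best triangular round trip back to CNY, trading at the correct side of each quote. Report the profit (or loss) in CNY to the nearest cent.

Net profit: CNY 1,259.59

Best loop CNY → EUR → NOK → CNY:
CNY 897,000.00 × 0.11460 (sell CNY at bid) = EUR 102,796.20
EUR 102,796.20 × 13.394 (sell EUR at bid) = NOK 1,376,852.30
NOK 1,376,852.30 ÷ 1.5328 (buy CNY at ask) = CNY 898,259.59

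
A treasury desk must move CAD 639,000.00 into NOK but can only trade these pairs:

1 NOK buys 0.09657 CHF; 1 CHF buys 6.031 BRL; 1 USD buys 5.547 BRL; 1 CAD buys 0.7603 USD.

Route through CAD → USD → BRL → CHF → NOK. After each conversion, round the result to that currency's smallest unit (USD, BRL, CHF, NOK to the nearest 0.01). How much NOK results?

NOK 4,627,138.03

CAD 639,000.00 × 0.7603 = USD 485,831.70
USD 485,831.70 × 5.547 = BRL 2,694,908.44
BRL 2,694,908.44 ÷ 6.031 = CHF 446,842.72
CHF 446,842.72 ÷ 0.09657 = NOK 4,627,138.03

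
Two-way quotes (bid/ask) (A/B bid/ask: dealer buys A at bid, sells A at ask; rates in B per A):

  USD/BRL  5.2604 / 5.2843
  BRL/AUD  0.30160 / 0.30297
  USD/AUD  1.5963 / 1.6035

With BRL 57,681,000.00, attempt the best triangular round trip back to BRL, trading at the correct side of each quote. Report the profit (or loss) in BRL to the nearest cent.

Net result: BRL -168,770.67 (no profitable arbitrage after spreads)

Best loop BRL → USD → AUD → BRL:
BRL 57,681,000.00 ÷ 5.2843 (buy USD at ask) = USD 10,915,542.27
USD 10,915,542.27 × 1.5963 (sell USD at bid) = AUD 17,424,480.12
AUD 17,424,480.12 ÷ 0.30297 (buy BRL at ask) = BRL 57,512,229.33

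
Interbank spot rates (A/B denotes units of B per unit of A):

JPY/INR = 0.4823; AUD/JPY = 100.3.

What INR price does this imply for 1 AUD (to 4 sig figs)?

AUD/INR = 48.37

1 AUD × 100.3 = 100.3 JPY
100.3 JPY × 0.4823 = 48.3747 INR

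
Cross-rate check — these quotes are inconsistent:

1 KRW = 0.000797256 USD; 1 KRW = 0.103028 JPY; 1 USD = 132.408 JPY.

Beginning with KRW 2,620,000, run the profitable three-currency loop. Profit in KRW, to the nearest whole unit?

Profitable loop is KRW → USD → JPY → KRW:
KRW 2,620,000 × 0.000797256 = USD 2,088.81
USD 2,088.81 × 132.408 = JPY 276,575
JPY 276,575 ÷ 0.103028 = KRW 2,684,467
Profit = KRW 2,684,467 − KRW 2,620,000

Profit: KRW 64,467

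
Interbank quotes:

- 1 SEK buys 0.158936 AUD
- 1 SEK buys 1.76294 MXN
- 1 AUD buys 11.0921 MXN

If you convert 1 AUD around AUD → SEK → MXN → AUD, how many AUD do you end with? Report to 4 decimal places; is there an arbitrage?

1.0000 (no arbitrage)

Around AUD → SEK → MXN → AUD: 1 ÷ 0.158936 × 1.76294 ÷ 11.0921 = 1.000003
Product ≈ 1 (deviation 0.000%, within rounding noise).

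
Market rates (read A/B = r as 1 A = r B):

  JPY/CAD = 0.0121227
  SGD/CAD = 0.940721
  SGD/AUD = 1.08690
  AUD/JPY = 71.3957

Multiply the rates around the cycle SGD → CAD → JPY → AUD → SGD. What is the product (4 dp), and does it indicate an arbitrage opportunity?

Around SGD → CAD → JPY → AUD → SGD: 1 × 0.940721 ÷ 0.0121227 ÷ 71.3957 ÷ 1.08690 = 1.000000
Product ≈ 1 (deviation 0.000%, within rounding noise).

1.0000 (no arbitrage)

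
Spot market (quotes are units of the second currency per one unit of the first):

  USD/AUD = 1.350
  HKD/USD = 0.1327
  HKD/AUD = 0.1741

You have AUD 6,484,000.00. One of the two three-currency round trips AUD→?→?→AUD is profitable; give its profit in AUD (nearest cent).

Profit: AUD 187,890.75

Profitable loop is AUD → HKD → USD → AUD:
AUD 6,484,000.00 ÷ 0.1741 = HKD 37,242,963.81
HKD 37,242,963.81 × 0.1327 = USD 4,942,141.30
USD 4,942,141.30 × 1.350 = AUD 6,671,890.75
Profit = AUD 6,671,890.75 − AUD 6,484,000.00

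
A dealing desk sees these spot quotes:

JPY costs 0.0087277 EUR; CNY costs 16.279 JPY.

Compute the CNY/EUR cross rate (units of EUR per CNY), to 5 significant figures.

CNY/EUR = 0.14208

1 CNY × 16.279 = 16.279 JPY
16.279 JPY × 0.0087277 = 0.142078 EUR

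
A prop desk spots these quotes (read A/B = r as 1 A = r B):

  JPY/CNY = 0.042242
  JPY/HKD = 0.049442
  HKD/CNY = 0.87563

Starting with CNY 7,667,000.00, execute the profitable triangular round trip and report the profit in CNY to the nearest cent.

Profitable loop is CNY → JPY → HKD → CNY:
CNY 7,667,000.00 ÷ 0.042242 = JPY 181,501,823
JPY 181,501,823 × 0.049442 = HKD 8,973,813.12
HKD 8,973,813.12 × 0.87563 = CNY 7,857,739.99
Profit = CNY 7,857,739.99 − CNY 7,667,000.00

Profit: CNY 190,739.99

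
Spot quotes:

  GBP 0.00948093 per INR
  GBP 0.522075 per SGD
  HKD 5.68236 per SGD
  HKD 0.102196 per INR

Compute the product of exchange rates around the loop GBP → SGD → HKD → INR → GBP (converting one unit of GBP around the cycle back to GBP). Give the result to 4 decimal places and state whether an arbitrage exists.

1.0097 (arbitrage exists)

Around GBP → SGD → HKD → INR → GBP: 1 ÷ 0.522075 × 5.68236 ÷ 0.102196 × 0.00948093 = 1.009748
Product > 1; profitable direction is GBP → SGD → HKD → INR → GBP.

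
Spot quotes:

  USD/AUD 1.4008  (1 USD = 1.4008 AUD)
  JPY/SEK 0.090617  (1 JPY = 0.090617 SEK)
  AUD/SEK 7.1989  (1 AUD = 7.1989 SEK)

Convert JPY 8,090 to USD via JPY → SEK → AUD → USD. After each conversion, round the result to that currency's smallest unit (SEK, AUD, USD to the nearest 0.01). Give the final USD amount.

USD 72.69

JPY 8,090 × 0.090617 = SEK 733.09
SEK 733.09 ÷ 7.1989 = AUD 101.83
AUD 101.83 ÷ 1.4008 = USD 72.69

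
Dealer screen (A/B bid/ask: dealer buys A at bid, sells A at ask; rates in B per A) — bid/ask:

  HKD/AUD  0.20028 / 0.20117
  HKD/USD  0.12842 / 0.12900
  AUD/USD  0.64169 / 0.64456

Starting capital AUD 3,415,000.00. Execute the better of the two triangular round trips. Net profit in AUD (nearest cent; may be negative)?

Best loop AUD → USD → HKD → AUD:
AUD 3,415,000.00 × 0.64169 (sell AUD at bid) = USD 2,191,371.35
USD 2,191,371.35 ÷ 0.12900 (buy HKD at ask) = HKD 16,987,374.81
HKD 16,987,374.81 × 0.20028 (sell HKD at bid) = AUD 3,402,231.43

Net result: AUD -12,768.57 (no profitable arbitrage after spreads)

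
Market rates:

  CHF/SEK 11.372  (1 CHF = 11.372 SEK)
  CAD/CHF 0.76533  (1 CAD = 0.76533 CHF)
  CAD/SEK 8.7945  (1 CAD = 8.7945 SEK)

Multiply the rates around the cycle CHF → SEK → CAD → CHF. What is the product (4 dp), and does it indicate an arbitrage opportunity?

0.9896 (arbitrage exists)

Around CHF → SEK → CAD → CHF: 1 × 11.372 ÷ 8.7945 × 0.76533 = 0.989634
Product < 1; profitable direction is CHF → CAD → SEK → CHF.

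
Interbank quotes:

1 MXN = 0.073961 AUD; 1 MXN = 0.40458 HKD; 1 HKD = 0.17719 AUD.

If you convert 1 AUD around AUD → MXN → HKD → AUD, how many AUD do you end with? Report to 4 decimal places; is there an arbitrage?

0.9693 (arbitrage exists)

Around AUD → MXN → HKD → AUD: 1 ÷ 0.073961 × 0.40458 × 0.17719 = 0.969261
Product < 1; profitable direction is AUD → HKD → MXN → AUD.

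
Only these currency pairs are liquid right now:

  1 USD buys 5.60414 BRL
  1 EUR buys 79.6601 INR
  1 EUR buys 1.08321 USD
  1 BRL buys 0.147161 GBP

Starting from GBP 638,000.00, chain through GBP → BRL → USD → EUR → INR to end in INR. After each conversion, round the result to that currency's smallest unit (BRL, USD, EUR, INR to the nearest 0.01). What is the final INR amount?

GBP 638,000.00 ÷ 0.147161 = BRL 4,335,387.77
BRL 4,335,387.77 ÷ 5.60414 = USD 773,604.47
USD 773,604.47 ÷ 1.08321 = EUR 714,177.74
EUR 714,177.74 × 79.6601 = INR 56,891,470.19

INR 56,891,470.19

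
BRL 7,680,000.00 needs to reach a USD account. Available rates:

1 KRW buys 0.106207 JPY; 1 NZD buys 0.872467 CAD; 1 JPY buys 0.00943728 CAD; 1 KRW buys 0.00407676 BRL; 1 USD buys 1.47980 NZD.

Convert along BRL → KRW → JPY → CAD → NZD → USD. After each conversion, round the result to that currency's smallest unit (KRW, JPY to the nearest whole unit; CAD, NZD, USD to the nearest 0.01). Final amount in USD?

BRL 7,680,000.00 ÷ 0.00407676 = KRW 1,883,848,939
KRW 1,883,848,939 × 0.106207 = JPY 200,077,944
JPY 200,077,944 × 0.00943728 = CAD 1,888,191.58
CAD 1,888,191.58 ÷ 0.872467 = NZD 2,164,198.28
NZD 2,164,198.28 ÷ 1.47980 = USD 1,462,493.77

USD 1,462,493.77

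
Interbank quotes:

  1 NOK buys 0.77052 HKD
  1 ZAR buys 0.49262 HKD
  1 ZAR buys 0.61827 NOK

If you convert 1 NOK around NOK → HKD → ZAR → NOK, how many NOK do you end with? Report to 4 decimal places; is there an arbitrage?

Around NOK → HKD → ZAR → NOK: 1 × 0.77052 ÷ 0.49262 × 0.61827 = 0.967052
Product < 1; profitable direction is NOK → ZAR → HKD → NOK.

0.9671 (arbitrage exists)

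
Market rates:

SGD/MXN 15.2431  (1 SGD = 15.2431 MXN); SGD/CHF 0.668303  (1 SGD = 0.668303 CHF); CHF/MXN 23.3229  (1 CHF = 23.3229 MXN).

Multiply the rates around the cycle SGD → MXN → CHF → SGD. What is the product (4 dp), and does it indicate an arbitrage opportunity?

0.9780 (arbitrage exists)

Around SGD → MXN → CHF → SGD: 1 × 15.2431 ÷ 23.3229 ÷ 0.668303 = 0.977952
Product < 1; profitable direction is SGD → CHF → MXN → SGD.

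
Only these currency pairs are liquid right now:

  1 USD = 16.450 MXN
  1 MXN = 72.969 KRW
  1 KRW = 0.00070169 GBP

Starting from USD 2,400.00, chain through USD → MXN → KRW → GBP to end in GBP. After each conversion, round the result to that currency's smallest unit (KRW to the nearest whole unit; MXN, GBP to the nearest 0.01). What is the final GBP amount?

USD 2,400.00 × 16.450 = MXN 39,480.00
MXN 39,480.00 × 72.969 = KRW 2,880,816
KRW 2,880,816 × 0.00070169 = GBP 2,021.44

GBP 2,021.44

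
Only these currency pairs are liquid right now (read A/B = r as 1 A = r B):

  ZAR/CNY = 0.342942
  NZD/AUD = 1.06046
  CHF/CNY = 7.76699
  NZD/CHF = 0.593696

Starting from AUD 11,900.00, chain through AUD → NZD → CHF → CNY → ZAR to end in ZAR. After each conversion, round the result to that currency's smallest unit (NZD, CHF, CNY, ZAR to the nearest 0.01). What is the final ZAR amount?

AUD 11,900.00 ÷ 1.06046 = NZD 11,221.55
NZD 11,221.55 × 0.593696 = CHF 6,662.19
CHF 6,662.19 × 7.76699 = CNY 51,745.16
CNY 51,745.16 ÷ 0.342942 = ZAR 150,886.04

ZAR 150,886.04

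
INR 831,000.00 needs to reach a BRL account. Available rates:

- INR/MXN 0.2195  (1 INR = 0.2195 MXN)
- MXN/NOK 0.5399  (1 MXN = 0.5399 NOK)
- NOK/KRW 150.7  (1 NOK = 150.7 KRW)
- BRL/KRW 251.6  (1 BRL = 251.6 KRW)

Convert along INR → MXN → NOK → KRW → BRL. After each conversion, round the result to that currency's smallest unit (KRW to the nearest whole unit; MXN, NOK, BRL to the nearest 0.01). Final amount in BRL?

INR 831,000.00 × 0.2195 = MXN 182,404.50
MXN 182,404.50 × 0.5399 = NOK 98,480.19
NOK 98,480.19 × 150.7 = KRW 14,840,965
KRW 14,840,965 ÷ 251.6 = BRL 58,986.35

BRL 58,986.35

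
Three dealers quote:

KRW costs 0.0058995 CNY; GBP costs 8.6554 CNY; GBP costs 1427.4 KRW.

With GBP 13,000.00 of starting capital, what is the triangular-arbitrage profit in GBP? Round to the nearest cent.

Profitable loop is GBP → CNY → KRW → GBP:
GBP 13,000.00 × 8.6554 = CNY 112,520.20
CNY 112,520.20 ÷ 0.0058995 = KRW 19,072,837
KRW 19,072,837 ÷ 1427.4 = GBP 13,361.94
Profit = GBP 13,361.94 − GBP 13,000.00

Profit: GBP 361.94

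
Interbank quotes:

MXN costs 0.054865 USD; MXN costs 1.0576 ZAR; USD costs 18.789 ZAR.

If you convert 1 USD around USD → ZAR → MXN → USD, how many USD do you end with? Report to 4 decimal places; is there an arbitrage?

0.9747 (arbitrage exists)

Around USD → ZAR → MXN → USD: 1 × 18.789 ÷ 1.0576 × 0.054865 = 0.974715
Product < 1; profitable direction is USD → MXN → ZAR → USD.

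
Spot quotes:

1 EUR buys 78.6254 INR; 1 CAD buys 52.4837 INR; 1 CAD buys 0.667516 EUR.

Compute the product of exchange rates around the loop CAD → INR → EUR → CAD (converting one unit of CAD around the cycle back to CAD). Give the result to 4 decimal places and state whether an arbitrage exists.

Around CAD → INR → EUR → CAD: 1 × 52.4837 ÷ 78.6254 ÷ 0.667516 = 1.000000
Product ≈ 1 (deviation 0.000%, within rounding noise).

1.0000 (no arbitrage)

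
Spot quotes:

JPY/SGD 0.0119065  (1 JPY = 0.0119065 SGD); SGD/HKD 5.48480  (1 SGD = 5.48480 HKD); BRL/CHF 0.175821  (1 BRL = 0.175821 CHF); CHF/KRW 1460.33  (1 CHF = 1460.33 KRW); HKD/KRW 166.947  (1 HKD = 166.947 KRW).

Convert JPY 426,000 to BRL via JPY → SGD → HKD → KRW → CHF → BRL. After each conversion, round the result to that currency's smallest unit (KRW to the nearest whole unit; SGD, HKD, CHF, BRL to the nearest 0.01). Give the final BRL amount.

JPY 426,000 × 0.0119065 = SGD 5,072.17
SGD 5,072.17 × 5.48480 = HKD 27,819.84
HKD 27,819.84 × 166.947 = KRW 4,644,439
KRW 4,644,439 ÷ 1460.33 = CHF 3,180.40
CHF 3,180.40 ÷ 0.175821 = BRL 18,088.85

BRL 18,088.85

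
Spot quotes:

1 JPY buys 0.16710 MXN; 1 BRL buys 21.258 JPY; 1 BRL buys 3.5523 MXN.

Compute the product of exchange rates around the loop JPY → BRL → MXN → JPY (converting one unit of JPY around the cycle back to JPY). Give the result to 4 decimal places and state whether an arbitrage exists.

1.0000 (no arbitrage)

Around JPY → BRL → MXN → JPY: 1 ÷ 21.258 × 3.5523 ÷ 0.16710 = 1.000025
Product ≈ 1 (deviation 0.002%, within rounding noise).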